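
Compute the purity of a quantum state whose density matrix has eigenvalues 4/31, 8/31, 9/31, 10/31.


tr(rho^2) = sum of eigenvalues squared
= (4/31)^2 + (8/31)^2 + (9/31)^2 + (10/31)^2
= (16 + 64 + 81 + 100) / 961
= 261/961
= 0.2716

0.2716


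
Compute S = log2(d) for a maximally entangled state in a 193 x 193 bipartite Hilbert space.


For a maximally entangled state in d x d:
S = log2(d) = log2(193)
= 7.5925

7.5925


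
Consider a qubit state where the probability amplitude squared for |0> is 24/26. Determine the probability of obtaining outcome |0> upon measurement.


|alpha|^2 = 24/26 = 0.9231
|beta|^2 = 1 - 24/26 = 2/26 = 0.0769
P(|0>) = |alpha|^2 = 0.9231

0.9231


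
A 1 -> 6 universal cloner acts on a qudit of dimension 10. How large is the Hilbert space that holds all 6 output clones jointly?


Output space = H^(tensor 6) where dim(H) = 10
dim = 10^6
= 100 (after 2 factors)
= 1000 (after 3 factors)
= 10000 (after 4 factors)
= 100000 (after 5 factors)
= 1000000 (after 6 factors)
= 1000000

1000000


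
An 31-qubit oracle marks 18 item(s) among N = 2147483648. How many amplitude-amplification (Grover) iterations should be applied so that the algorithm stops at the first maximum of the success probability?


After j Grover iterations the success probability is P(j) = sin^2((2j+1)*theta), where sin(theta) = sqrt(k/N).
N = 2^31 = 2147483648, k = 18
sin(theta) = sqrt(k/N) = 9.155273438e-05
theta = arcsin(sqrt(k/N)) = 9.15527345e-05 rad
P(j) reaches its first maximum when (2j+1)*theta is as close as possible to pi/2, i.e. j = round(pi/(4*theta) - 1/2).
pi/(4*theta) - 1/2 = 8578.1423
(For comparison, the common estimate pi/4 * sqrt(N/k) = 8578.6423; the exact maximiser is used here.)
Optimal iterations = 8578

8578


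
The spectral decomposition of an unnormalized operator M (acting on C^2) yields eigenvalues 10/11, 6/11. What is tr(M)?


tr(M) = sum of eigenvalues
= 10/11 + 6/11
= 16/11
= 1.4545

1.4545


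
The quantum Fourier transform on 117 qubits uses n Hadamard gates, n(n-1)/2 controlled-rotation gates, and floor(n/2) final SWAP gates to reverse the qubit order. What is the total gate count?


Hadamard gates: 117
Controlled rotations: n*(n-1)/2 = 117*116/2 = 6786
SWAP gates: floor(n/2) = floor(117/2) = 58
Total = 117 + 6786 + 58
= 6961

6961


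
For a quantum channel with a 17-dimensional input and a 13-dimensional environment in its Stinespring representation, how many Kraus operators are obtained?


Tracing out the environment in an orthonormal basis {|i>_E} gives Kraus operators K_i = <i|_E U |0>_E.
Number of Kraus operators = dim(H_env) = d_env
= 13

13


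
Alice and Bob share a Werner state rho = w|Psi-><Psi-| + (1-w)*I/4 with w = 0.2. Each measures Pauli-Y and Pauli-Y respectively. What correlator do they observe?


|Psi-> = (|01> - |10>)/sqrt(2)
For the pure Bell state, <Y_A Y_B> = -1 (Bell-state Pauli correlator).
The maximally-mixed part I/4 has tr(I/4 * P tensor P) = 0 for any traceless Pauli P.
So <Y_A Y_B>_rho = w * (-1) + (1 - w) * 0
= 0.2 * (-1)
= -0.2000

-0.2000


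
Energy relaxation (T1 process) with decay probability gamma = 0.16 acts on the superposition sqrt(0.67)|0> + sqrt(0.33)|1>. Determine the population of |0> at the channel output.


For amplitude damping with parameter gamma on state sqrt(a)|0> + sqrt(b)|1>:
alpha^2 = 0.67, beta^2 = 0.33
P(|0>) = alpha^2 + gamma * beta^2
= 0.67 + 0.16 * 0.33
= 0.67 + 0.0528
= 0.7228

0.7228


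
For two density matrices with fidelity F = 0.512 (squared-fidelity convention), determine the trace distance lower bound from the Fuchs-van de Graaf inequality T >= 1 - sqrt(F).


Fuchs-van de Graaf (squared-fidelity convention): 1 - sqrt(F) <= T <= sqrt(1 - F).
Lower bound: T >= 1 - sqrt(F)
sqrt(F) = sqrt(0.512) = 0.7155
T >= 1 - 0.7155
T >= 0.2845

0.2845


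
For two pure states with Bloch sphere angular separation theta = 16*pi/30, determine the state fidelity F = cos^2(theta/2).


For states separated by angle theta on Bloch sphere:
F = cos^2(theta/2)
theta = 16*pi/30 = 1.6755
theta/2 = 0.8378
cos(theta/2) = 0.6691
F = 0.4477

0.4477


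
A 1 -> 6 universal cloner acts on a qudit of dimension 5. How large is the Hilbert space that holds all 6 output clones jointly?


Output space = H^(tensor 6) where dim(H) = 5
dim = 5^6
= 25 (after 2 factors)
= 125 (after 3 factors)
= 625 (after 4 factors)
= 3125 (after 5 factors)
= 15625 (after 6 factors)
= 15625

15625


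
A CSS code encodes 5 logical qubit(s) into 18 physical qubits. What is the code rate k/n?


Code rate R = k/n
= 5/18
= 0.2778

0.2778


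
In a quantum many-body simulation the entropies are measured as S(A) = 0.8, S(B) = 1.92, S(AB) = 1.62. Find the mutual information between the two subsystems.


I(A:B) = S(A) + S(B) - S(AB)
= 0.8 + 1.92 - 1.62
= 1.1000

1.1000


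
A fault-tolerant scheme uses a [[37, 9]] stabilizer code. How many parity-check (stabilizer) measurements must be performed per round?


For an [[n,k]] stabilizer code:
Number of stabilizer generators = n - k
= 37 - 9
= 28

28


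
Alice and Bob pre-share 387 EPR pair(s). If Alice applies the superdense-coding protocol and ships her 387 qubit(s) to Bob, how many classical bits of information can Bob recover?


Superdense coding allows 2 classical bits per shared entangled pair.
387 pair(s) -> 2 * 387 = 774 classical bits

774


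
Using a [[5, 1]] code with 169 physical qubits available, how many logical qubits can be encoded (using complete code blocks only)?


Each code block uses 5 physical qubits for 1 logical qubit(s).
Number of complete blocks = floor(169 / 5) = 33
Logical qubits = 33 * 1
= 33

33


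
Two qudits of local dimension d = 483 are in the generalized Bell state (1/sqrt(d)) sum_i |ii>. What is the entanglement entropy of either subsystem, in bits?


For a maximally entangled state in d x d:
S = log2(d) = log2(483)
= 8.9159

8.9159


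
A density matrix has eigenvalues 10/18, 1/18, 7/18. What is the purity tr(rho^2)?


tr(rho^2) = sum of eigenvalues squared
= (10/18)^2 + (1/18)^2 + (7/18)^2
= (100 + 1 + 49) / 324
= 150/324
= 0.4630

0.4630


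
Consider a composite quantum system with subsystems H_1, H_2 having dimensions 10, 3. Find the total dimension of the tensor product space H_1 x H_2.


dim(H_1 x H_2) = 10 * 3
= 30

30


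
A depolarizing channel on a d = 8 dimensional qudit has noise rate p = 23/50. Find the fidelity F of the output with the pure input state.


F = (1-p) + p/d
= (1 - 0.4600) + 0.4600/8
= 0.5400 + 0.0575
= 0.5975

0.5975


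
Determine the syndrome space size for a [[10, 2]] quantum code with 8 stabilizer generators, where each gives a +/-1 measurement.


Each stabilizer generator gives a binary (+1 or -1) measurement outcome.
With 8 independent generators:
Total syndromes = 2^8
= 256

256


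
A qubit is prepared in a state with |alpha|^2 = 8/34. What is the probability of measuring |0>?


|alpha|^2 = 8/34 = 0.2353
|beta|^2 = 1 - 8/34 = 26/34 = 0.7647
P(|0>) = |alpha|^2 = 0.2353

0.2353


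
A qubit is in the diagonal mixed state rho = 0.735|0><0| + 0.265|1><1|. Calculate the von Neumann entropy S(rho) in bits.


S = -p*log2(p) - (1-p)*log2(1-p)
p = 0.7350, 1-p = 0.2650
= -0.7350 * log2(0.7350) - 0.2650 * log2(0.2650)
= -(-0.3265) - (-0.5077)
= 0.8342

0.8342


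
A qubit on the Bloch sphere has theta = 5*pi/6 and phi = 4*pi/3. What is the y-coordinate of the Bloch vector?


theta = 2.6180, phi = 4.1888
r_y = sin(theta)*sin(phi) = 0.5000 * -0.8660
r_y = -0.4330

-0.4330


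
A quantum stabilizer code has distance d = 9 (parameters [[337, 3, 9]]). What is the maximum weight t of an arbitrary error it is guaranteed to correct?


Code parameters: [[337, 3, 9]], distance d = 9.
Number of correctable errors = floor((d-1)/2)
= floor((9 - 1)/2)
= floor(8/2)
= 4

4


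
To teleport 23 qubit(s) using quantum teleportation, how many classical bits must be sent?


Quantum teleportation requires 2 classical bits per qubit teleported.
23 qubit(s) -> 2 * 23 = 46 classical bits

46


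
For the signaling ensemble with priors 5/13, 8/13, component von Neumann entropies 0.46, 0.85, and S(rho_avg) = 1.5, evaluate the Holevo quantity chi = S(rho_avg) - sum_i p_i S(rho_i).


chi = S(rho) - sum_i p_i * S(rho_i)
Weighted entropy = 5/13 * 0.46 + 8/13 * 0.85
= 0.7000
chi = 1.5 - 0.7000
= 0.8000

0.8000


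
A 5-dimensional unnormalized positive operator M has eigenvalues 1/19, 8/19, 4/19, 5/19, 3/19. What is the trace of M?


tr(M) = sum of eigenvalues
= 1/19 + 8/19 + 4/19 + 5/19 + 3/19
= 21/19
= 1.1053

1.1053


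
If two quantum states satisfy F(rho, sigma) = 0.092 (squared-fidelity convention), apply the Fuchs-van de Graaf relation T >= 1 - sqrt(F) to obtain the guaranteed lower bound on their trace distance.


Fuchs-van de Graaf (squared-fidelity convention): 1 - sqrt(F) <= T <= sqrt(1 - F).
Lower bound: T >= 1 - sqrt(F)
sqrt(F) = sqrt(0.092) = 0.3033
T >= 1 - 0.3033
T >= 0.6967

0.6967


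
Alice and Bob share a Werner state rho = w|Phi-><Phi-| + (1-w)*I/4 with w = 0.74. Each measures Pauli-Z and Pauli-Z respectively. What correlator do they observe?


|Phi-> = (|00> - |11>)/sqrt(2)
For the pure Bell state, <Z_A Z_B> = +1 (Bell-state Pauli correlator).
The maximally-mixed part I/4 has tr(I/4 * P tensor P) = 0 for any traceless Pauli P.
So <Z_A Z_B>_rho = w * (+1) + (1 - w) * 0
= 0.74 * (+1)
= 0.7400

0.7400


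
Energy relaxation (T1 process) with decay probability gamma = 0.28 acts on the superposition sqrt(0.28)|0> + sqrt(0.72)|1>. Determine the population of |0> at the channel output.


For amplitude damping with parameter gamma on state sqrt(a)|0> + sqrt(b)|1>:
alpha^2 = 0.28, beta^2 = 0.72
P(|0>) = alpha^2 + gamma * beta^2
= 0.28 + 0.28 * 0.72
= 0.28 + 0.2016
= 0.4816

0.4816


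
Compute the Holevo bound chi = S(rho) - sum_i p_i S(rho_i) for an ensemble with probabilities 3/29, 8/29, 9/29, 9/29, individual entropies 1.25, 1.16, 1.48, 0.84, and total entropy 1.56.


chi = S(rho) - sum_i p_i * S(rho_i)
Weighted entropy = 3/29 * 1.25 + 8/29 * 1.16 + 9/29 * 1.48 + 9/29 * 0.84
= 1.1693
chi = 1.56 - 1.1693
= 0.3907

0.3907


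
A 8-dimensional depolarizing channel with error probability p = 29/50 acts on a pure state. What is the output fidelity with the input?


F = (1-p) + p/d
= (1 - 0.5800) + 0.5800/8
= 0.4200 + 0.0725
= 0.4925

0.4925


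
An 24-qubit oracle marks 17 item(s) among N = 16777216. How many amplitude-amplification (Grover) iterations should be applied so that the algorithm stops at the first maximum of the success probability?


After j Grover iterations the success probability is P(j) = sin^2((2j+1)*theta), where sin(theta) = sqrt(k/N).
N = 2^24 = 16777216, k = 17
sin(theta) = sqrt(k/N) = 0.001006617584
theta = arcsin(sqrt(k/N)) = 0.001006617754 rad
P(j) reaches its first maximum when (2j+1)*theta is as close as possible to pi/2, i.e. j = round(pi/(4*theta) - 1/2).
pi/(4*theta) - 1/2 = 779.7348
(For comparison, the common estimate pi/4 * sqrt(N/k) = 780.2349; the exact maximiser is used here.)
Optimal iterations = 780

780


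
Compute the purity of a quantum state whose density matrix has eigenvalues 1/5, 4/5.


tr(rho^2) = sum of eigenvalues squared
= (1/5)^2 + (4/5)^2
= (1 + 16) / 25
= 17/25
= 0.6800

0.6800


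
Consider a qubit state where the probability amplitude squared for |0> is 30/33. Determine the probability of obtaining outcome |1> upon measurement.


|alpha|^2 = 30/33 = 0.9091
|beta|^2 = 1 - 30/33 = 3/33 = 0.0909
P(|1>) = |beta|^2 = 0.0909

0.0909


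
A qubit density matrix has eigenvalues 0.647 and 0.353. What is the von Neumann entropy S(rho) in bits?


S = -p*log2(p) - (1-p)*log2(1-p)
p = 0.6470, 1-p = 0.3530
= -0.6470 * log2(0.6470) - 0.3530 * log2(0.3530)
= -(-0.4064) - (-0.5303)
= 0.9367

0.9367


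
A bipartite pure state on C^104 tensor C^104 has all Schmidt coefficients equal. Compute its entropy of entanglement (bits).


For a maximally entangled state in d x d:
S = log2(d) = log2(104)
= 6.7004

6.7004


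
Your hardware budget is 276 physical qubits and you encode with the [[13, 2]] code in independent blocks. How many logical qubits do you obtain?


Each code block uses 13 physical qubits for 2 logical qubit(s).
Number of complete blocks = floor(276 / 13) = 21
Logical qubits = 21 * 2
= 42

42


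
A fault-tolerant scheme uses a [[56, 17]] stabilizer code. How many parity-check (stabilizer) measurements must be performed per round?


For an [[n,k]] stabilizer code:
Number of stabilizer generators = n - k
= 56 - 17
= 39

39


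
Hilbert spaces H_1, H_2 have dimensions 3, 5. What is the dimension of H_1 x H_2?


dim(H_1 x H_2) = 3 * 5
= 15

15


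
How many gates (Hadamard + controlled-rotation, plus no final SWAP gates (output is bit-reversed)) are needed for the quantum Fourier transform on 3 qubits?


Hadamard gates: 3
Controlled rotations: n*(n-1)/2 = 3*2/2 = 3
SWAP gates: 0 (omitted)
Total = 3 + 3
= 6

6


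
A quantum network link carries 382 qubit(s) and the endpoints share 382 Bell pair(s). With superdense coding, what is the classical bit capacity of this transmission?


Superdense coding allows 2 classical bits per shared entangled pair.
382 pair(s) -> 2 * 382 = 764 classical bits

764


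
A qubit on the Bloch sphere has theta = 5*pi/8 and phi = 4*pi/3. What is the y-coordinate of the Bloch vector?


theta = 1.9635, phi = 4.1888
r_y = sin(theta)*sin(phi) = 0.9239 * -0.8660
r_y = -0.8001

-0.8001


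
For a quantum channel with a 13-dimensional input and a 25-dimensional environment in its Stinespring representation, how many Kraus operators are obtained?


Tracing out the environment in an orthonormal basis {|i>_E} gives Kraus operators K_i = <i|_E U |0>_E.
Number of Kraus operators = dim(H_env) = d_env
= 25

25


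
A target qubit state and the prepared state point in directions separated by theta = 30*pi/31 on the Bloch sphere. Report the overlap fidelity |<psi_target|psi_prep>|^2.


For states separated by angle theta on Bloch sphere:
F = cos^2(theta/2)
theta = 30*pi/31 = 3.0403
theta/2 = 1.5201
cos(theta/2) = 0.0506
F = 0.0026

0.0026


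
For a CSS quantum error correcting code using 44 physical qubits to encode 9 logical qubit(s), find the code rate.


Code rate R = k/n
= 9/44
= 0.2045

0.2045


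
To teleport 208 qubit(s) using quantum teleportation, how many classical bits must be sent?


Quantum teleportation requires 2 classical bits per qubit teleported.
208 qubit(s) -> 2 * 208 = 416 classical bits

416


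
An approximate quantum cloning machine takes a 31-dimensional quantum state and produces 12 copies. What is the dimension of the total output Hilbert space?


Output space = H^(tensor 12) where dim(H) = 31
dim = 31^12
= 961 (after 2 factors)
= 29791 (after 3 factors)
= 923521 (after 4 factors)
= 28629151 (after 5 factors)
= 887503681 (after 6 factors)
= 27512614111 (after 7 factors)
= 852891037441 (after 8 factors)
= 26439622160671 (after 9 factors)
= 819628286980801 (after 10 factors)
= 25408476896404831 (after 11 factors)
= 787662783788549761 (after 12 factors)
= 787662783788549761

787662783788549761


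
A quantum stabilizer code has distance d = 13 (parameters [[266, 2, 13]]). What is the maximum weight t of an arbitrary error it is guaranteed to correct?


Code parameters: [[266, 2, 13]], distance d = 13.
Number of correctable errors = floor((d-1)/2)
= floor((13 - 1)/2)
= floor(12/2)
= 6

6


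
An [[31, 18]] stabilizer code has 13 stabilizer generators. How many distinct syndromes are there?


Each stabilizer generator gives a binary (+1 or -1) measurement outcome.
With 13 independent generators:
Total syndromes = 2^13
= 8192

8192


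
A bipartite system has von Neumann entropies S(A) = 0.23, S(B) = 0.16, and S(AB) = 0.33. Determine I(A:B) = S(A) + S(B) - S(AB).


I(A:B) = S(A) + S(B) - S(AB)
= 0.23 + 0.16 - 0.33
= 0.0600

0.0600


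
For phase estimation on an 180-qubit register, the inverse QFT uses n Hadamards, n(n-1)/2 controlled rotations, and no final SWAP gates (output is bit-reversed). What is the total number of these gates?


Hadamard gates: 180
Controlled rotations: n*(n-1)/2 = 180*179/2 = 16110
SWAP gates: 0 (omitted)
Total = 180 + 16110
= 16290

16290


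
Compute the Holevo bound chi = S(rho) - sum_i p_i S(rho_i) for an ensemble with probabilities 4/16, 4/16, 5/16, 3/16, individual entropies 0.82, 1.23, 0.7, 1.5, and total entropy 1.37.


chi = S(rho) - sum_i p_i * S(rho_i)
Weighted entropy = 4/16 * 0.82 + 4/16 * 1.23 + 5/16 * 0.7 + 3/16 * 1.5
= 1.0125
chi = 1.37 - 1.0125
= 0.3575

0.3575


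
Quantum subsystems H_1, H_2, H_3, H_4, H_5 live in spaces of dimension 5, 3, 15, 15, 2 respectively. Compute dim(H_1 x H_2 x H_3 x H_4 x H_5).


dim(H_1 x H_2 x H_3 x H_4 x H_5) = 5 * 3 * 15 * 15 * 2
= 15 * 15 * 15 * 2
= 225 * 15 * 2
= 3375 * 2
= 6750

6750


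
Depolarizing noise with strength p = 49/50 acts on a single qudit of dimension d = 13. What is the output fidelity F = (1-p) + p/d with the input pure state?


F = (1-p) + p/d
= (1 - 0.9800) + 0.9800/13
= 0.0200 + 0.0754
= 0.0954

0.0954


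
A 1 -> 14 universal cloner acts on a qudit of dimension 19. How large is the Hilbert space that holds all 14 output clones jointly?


Output space = H^(tensor 14) where dim(H) = 19
dim = 19^14
= 361 (after 2 factors)
= 6859 (after 3 factors)
= 130321 (after 4 factors)
= 2476099 (after 5 factors)
= 47045881 (after 6 factors)
= 893871739 (after 7 factors)
= 16983563041 (after 8 factors)
= 322687697779 (after 9 factors)
= 6131066257801 (after 10 factors)
= 116490258898219 (after 11 factors)
= 2213314919066161 (after 12 factors)
= 42052983462257059 (after 13 factors)
= 799006685782884121 (after 14 factors)
= 799006685782884121

799006685782884121


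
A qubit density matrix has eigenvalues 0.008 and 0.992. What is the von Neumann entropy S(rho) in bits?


S = -p*log2(p) - (1-p)*log2(1-p)
p = 0.0080, 1-p = 0.9920
= -0.0080 * log2(0.0080) - 0.9920 * log2(0.9920)
= -(-0.0557) - (-0.0115)
= 0.0672

0.0672


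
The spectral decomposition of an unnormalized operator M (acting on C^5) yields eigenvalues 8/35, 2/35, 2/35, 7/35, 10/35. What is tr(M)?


tr(M) = sum of eigenvalues
= 8/35 + 2/35 + 2/35 + 7/35 + 10/35
= 29/35
= 0.8286

0.8286


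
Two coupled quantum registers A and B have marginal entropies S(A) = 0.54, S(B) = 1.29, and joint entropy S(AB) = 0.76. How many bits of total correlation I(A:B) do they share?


I(A:B) = S(A) + S(B) - S(AB)
= 0.54 + 1.29 - 0.76
= 1.0700

1.0700


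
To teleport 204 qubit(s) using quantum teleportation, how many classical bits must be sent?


Quantum teleportation requires 2 classical bits per qubit teleported.
204 qubit(s) -> 2 * 204 = 408 classical bits

408


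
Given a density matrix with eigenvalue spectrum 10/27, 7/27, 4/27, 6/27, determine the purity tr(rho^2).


tr(rho^2) = sum of eigenvalues squared
= (10/27)^2 + (7/27)^2 + (4/27)^2 + (6/27)^2
= (100 + 49 + 16 + 36) / 729
= 201/729
= 0.2757

0.2757


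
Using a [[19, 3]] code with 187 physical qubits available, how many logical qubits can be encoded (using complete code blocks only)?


Each code block uses 19 physical qubits for 3 logical qubit(s).
Number of complete blocks = floor(187 / 19) = 9
Logical qubits = 9 * 3
= 27

27


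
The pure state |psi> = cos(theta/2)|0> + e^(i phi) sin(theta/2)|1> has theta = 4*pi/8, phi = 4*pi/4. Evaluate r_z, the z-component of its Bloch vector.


theta = 1.5708, phi = 3.1416
r_z = cos(theta) = 0.0000

0.0000


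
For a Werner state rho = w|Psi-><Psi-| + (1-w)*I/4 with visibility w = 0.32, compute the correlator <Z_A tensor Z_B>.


|Psi-> = (|01> - |10>)/sqrt(2)
For the pure Bell state, <Z_A Z_B> = -1 (Bell-state Pauli correlator).
The maximally-mixed part I/4 has tr(I/4 * P tensor P) = 0 for any traceless Pauli P.
So <Z_A Z_B>_rho = w * (-1) + (1 - w) * 0
= 0.32 * (-1)
= -0.3200

-0.3200


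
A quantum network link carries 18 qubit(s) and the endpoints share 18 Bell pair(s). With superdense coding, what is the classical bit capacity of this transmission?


Superdense coding allows 2 classical bits per shared entangled pair.
18 pair(s) -> 2 * 18 = 36 classical bits

36


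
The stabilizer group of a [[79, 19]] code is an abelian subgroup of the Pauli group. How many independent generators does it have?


For an [[n,k]] stabilizer code:
Number of stabilizer generators = n - k
= 79 - 19
= 60

60


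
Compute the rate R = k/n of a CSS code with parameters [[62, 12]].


Code rate R = k/n
= 12/62
= 0.1935

0.1935


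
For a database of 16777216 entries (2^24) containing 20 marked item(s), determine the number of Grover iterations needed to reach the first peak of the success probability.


After j Grover iterations the success probability is P(j) = sin^2((2j+1)*theta), where sin(theta) = sqrt(k/N).
N = 2^24 = 16777216, k = 20
sin(theta) = sqrt(k/N) = 0.001091830067
theta = arcsin(sqrt(k/N)) = 0.001091830284 rad
P(j) reaches its first maximum when (2j+1)*theta is as close as possible to pi/2, i.e. j = round(pi/(4*theta) - 1/2).
pi/(4*theta) - 1/2 = 718.8409
(For comparison, the common estimate pi/4 * sqrt(N/k) = 719.3410; the exact maximiser is used here.)
Optimal iterations = 719

719


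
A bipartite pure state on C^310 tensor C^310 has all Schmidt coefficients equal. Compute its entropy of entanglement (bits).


For a maximally entangled state in d x d:
S = log2(d) = log2(310)
= 8.2761

8.2761


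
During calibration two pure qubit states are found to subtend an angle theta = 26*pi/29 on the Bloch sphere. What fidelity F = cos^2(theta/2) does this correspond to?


For states separated by angle theta on Bloch sphere:
F = cos^2(theta/2)
theta = 26*pi/29 = 2.8166
theta/2 = 1.4083
cos(theta/2) = 0.1618
F = 0.0262

0.0262


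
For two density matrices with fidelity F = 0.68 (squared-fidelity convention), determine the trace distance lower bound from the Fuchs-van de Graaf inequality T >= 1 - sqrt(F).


Fuchs-van de Graaf (squared-fidelity convention): 1 - sqrt(F) <= T <= sqrt(1 - F).
Lower bound: T >= 1 - sqrt(F)
sqrt(F) = sqrt(0.68) = 0.8246
T >= 1 - 0.8246
T >= 0.1754

0.1754


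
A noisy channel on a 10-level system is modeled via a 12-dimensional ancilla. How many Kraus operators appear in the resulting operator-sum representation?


Tracing out the environment in an orthonormal basis {|i>_E} gives Kraus operators K_i = <i|_E U |0>_E.
Number of Kraus operators = dim(H_env) = d_env
= 12

12


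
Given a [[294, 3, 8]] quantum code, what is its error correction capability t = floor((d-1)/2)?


Code parameters: [[294, 3, 8]], distance d = 8.
Number of correctable errors = floor((d-1)/2)
= floor((8 - 1)/2)
= floor(7/2)
= 3

3


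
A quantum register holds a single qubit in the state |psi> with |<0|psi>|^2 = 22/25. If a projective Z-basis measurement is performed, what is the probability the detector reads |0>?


|alpha|^2 = 22/25 = 0.8800
|beta|^2 = 1 - 22/25 = 3/25 = 0.1200
P(|0>) = |alpha|^2 = 0.8800

0.8800


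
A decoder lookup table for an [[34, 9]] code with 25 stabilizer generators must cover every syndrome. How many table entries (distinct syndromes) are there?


Each stabilizer generator gives a binary (+1 or -1) measurement outcome.
With 25 independent generators:
Total syndromes = 2^25
= 33554432

33554432


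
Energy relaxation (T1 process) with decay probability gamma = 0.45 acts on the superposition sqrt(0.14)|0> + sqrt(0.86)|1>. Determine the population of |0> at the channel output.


For amplitude damping with parameter gamma on state sqrt(a)|0> + sqrt(b)|1>:
alpha^2 = 0.14, beta^2 = 0.86
P(|0>) = alpha^2 + gamma * beta^2
= 0.14 + 0.45 * 0.86
= 0.14 + 0.3870
= 0.5270

0.5270


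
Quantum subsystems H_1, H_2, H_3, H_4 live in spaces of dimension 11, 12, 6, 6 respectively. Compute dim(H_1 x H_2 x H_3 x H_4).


dim(H_1 x H_2 x H_3 x H_4) = 11 * 12 * 6 * 6
= 132 * 6 * 6
= 792 * 6
= 4752

4752


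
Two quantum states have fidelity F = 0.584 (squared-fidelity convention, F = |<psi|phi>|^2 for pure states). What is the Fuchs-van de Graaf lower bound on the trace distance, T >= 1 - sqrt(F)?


Fuchs-van de Graaf (squared-fidelity convention): 1 - sqrt(F) <= T <= sqrt(1 - F).
Lower bound: T >= 1 - sqrt(F)
sqrt(F) = sqrt(0.584) = 0.7642
T >= 1 - 0.7642
T >= 0.2358

0.2358


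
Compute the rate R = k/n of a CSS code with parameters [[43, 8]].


Code rate R = k/n
= 8/43
= 0.1860

0.1860


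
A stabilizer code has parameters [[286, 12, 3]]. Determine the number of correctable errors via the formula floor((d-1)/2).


Code parameters: [[286, 12, 3]], distance d = 3.
Number of correctable errors = floor((d-1)/2)
= floor((3 - 1)/2)
= floor(2/2)
= 1

1


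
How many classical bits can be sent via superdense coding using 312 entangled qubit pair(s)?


Superdense coding allows 2 classical bits per shared entangled pair.
312 pair(s) -> 2 * 312 = 624 classical bits

624


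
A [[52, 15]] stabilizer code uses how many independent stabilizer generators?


For an [[n,k]] stabilizer code:
Number of stabilizer generators = n - k
= 52 - 15
= 37

37


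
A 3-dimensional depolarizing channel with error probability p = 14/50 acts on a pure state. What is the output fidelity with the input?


F = (1-p) + p/d
= (1 - 0.2800) + 0.2800/3
= 0.7200 + 0.0933
= 0.8133

0.8133


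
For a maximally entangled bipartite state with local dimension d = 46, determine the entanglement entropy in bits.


For a maximally entangled state in d x d:
S = log2(d) = log2(46)
= 5.5236

5.5236


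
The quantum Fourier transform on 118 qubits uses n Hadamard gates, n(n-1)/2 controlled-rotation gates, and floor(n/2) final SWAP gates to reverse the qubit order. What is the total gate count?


Hadamard gates: 118
Controlled rotations: n*(n-1)/2 = 118*117/2 = 6903
SWAP gates: floor(n/2) = floor(118/2) = 59
Total = 118 + 6903 + 59
= 7080

7080


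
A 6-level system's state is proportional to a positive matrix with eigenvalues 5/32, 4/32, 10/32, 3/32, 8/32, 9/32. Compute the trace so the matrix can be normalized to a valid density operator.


tr(M) = sum of eigenvalues
= 5/32 + 4/32 + 10/32 + 3/32 + 8/32 + 9/32
= 39/32
= 1.2188

1.2188


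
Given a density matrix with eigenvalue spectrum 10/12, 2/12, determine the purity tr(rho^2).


tr(rho^2) = sum of eigenvalues squared
= (10/12)^2 + (2/12)^2
= (100 + 4) / 144
= 104/144
= 0.7222

0.7222


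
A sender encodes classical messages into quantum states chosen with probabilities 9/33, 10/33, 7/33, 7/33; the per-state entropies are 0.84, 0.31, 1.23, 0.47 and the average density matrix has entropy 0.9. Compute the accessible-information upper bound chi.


chi = S(rho) - sum_i p_i * S(rho_i)
Weighted entropy = 9/33 * 0.84 + 10/33 * 0.31 + 7/33 * 1.23 + 7/33 * 0.47
= 0.6836
chi = 0.9 - 0.6836
= 0.2164

0.2164


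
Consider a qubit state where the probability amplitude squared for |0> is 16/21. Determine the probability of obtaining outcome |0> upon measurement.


|alpha|^2 = 16/21 = 0.7619
|beta|^2 = 1 - 16/21 = 5/21 = 0.2381
P(|0>) = |alpha|^2 = 0.7619

0.7619


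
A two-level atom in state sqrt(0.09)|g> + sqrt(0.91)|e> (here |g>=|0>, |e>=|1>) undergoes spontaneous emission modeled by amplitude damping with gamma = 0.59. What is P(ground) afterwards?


For amplitude damping with parameter gamma on state sqrt(a)|0> + sqrt(b)|1>:
alpha^2 = 0.09, beta^2 = 0.91
P(|0>) = alpha^2 + gamma * beta^2
= 0.09 + 0.59 * 0.91
= 0.09 + 0.5369
= 0.6269

0.6269


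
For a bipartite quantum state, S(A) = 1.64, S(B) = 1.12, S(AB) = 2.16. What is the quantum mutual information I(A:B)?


I(A:B) = S(A) + S(B) - S(AB)
= 1.64 + 1.12 - 2.16
= 0.6000

0.6000


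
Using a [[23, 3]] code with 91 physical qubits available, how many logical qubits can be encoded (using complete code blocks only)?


Each code block uses 23 physical qubits for 3 logical qubit(s).
Number of complete blocks = floor(91 / 23) = 3
Logical qubits = 3 * 3
= 9

9


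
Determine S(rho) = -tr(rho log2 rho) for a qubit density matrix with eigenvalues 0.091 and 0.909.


S = -p*log2(p) - (1-p)*log2(1-p)
p = 0.0910, 1-p = 0.9090
= -0.0910 * log2(0.0910) - 0.9090 * log2(0.9090)
= -(-0.3147) - (-0.1251)
= 0.4398

0.4398


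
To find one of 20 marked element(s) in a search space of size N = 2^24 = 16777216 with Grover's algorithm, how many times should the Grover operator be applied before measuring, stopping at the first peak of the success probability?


After j Grover iterations the success probability is P(j) = sin^2((2j+1)*theta), where sin(theta) = sqrt(k/N).
N = 2^24 = 16777216, k = 20
sin(theta) = sqrt(k/N) = 0.001091830067
theta = arcsin(sqrt(k/N)) = 0.001091830284 rad
P(j) reaches its first maximum when (2j+1)*theta is as close as possible to pi/2, i.e. j = round(pi/(4*theta) - 1/2).
pi/(4*theta) - 1/2 = 718.8409
(For comparison, the common estimate pi/4 * sqrt(N/k) = 719.3410; the exact maximiser is used here.)
Optimal iterations = 719

719


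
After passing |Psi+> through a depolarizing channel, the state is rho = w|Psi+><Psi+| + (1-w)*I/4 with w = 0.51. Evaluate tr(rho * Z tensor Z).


|Psi+> = (|01> + |10>)/sqrt(2)
For the pure Bell state, <Z_A Z_B> = -1 (Bell-state Pauli correlator).
The maximally-mixed part I/4 has tr(I/4 * P tensor P) = 0 for any traceless Pauli P.
So <Z_A Z_B>_rho = w * (-1) + (1 - w) * 0
= 0.51 * (-1)
= -0.5100

-0.5100


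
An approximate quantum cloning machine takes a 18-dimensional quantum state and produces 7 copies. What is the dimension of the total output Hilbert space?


Output space = H^(tensor 7) where dim(H) = 18
dim = 18^7
= 324 (after 2 factors)
= 5832 (after 3 factors)
= 104976 (after 4 factors)
= 1889568 (after 5 factors)
= 34012224 (after 6 factors)
= 612220032 (after 7 factors)
= 612220032

612220032


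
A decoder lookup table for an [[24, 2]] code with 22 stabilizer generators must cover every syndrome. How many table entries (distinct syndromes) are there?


Each stabilizer generator gives a binary (+1 or -1) measurement outcome.
With 22 independent generators:
Total syndromes = 2^22
= 4194304

4194304


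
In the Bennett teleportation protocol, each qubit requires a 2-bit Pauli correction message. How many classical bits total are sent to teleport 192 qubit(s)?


Quantum teleportation requires 2 classical bits per qubit teleported.
192 qubit(s) -> 2 * 192 = 384 classical bits

384


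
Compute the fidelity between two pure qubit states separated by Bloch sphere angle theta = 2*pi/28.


For states separated by angle theta on Bloch sphere:
F = cos^2(theta/2)
theta = 2*pi/28 = 0.2244
theta/2 = 0.1122
cos(theta/2) = 0.9937
F = 0.9875

0.9875


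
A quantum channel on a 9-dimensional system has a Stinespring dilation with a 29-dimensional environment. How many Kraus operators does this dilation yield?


Tracing out the environment in an orthonormal basis {|i>_E} gives Kraus operators K_i = <i|_E U |0>_E.
Number of Kraus operators = dim(H_env) = d_env
= 29

29


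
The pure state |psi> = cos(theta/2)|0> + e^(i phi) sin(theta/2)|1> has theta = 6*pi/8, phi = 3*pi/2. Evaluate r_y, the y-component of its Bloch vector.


theta = 2.3562, phi = 4.7124
r_y = sin(theta)*sin(phi) = 0.7071 * -1.0000
r_y = -0.7071

-0.7071


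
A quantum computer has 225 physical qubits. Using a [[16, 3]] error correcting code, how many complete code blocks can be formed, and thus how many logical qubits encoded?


Each code block uses 16 physical qubits for 3 logical qubit(s).
Number of complete blocks = floor(225 / 16) = 14
Logical qubits = 14 * 3
= 42

42


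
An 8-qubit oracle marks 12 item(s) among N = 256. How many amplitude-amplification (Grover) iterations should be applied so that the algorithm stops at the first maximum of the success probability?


After j Grover iterations the success probability is P(j) = sin^2((2j+1)*theta), where sin(theta) = sqrt(k/N).
N = 2^8 = 256, k = 12
sin(theta) = sqrt(k/N) = 0.2165063509
theta = arcsin(sqrt(k/N)) = 0.2182345144 rad
P(j) reaches its first maximum when (2j+1)*theta is as close as possible to pi/2, i.e. j = round(pi/(4*theta) - 1/2).
pi/(4*theta) - 1/2 = 3.0989
(For comparison, the common estimate pi/4 * sqrt(N/k) = 3.6276; the exact maximiser is used here.)
Optimal iterations = 3

3


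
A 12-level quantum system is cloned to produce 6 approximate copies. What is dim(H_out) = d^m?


Output space = H^(tensor 6) where dim(H) = 12
dim = 12^6
= 144 (after 2 factors)
= 1728 (after 3 factors)
= 20736 (after 4 factors)
= 248832 (after 5 factors)
= 2985984 (after 6 factors)
= 2985984

2985984


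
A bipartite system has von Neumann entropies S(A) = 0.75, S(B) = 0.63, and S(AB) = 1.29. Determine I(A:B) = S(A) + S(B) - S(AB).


I(A:B) = S(A) + S(B) - S(AB)
= 0.75 + 0.63 - 1.29
= 0.0900

0.0900


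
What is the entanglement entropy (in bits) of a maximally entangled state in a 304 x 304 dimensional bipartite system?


For a maximally entangled state in d x d:
S = log2(d) = log2(304)
= 8.2479

8.2479


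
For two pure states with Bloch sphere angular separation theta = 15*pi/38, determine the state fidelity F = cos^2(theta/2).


For states separated by angle theta on Bloch sphere:
F = cos^2(theta/2)
theta = 15*pi/38 = 1.2401
theta/2 = 0.6201
cos(theta/2) = 0.8138
F = 0.6623

0.6623


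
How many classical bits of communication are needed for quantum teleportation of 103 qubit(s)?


Quantum teleportation requires 2 classical bits per qubit teleported.
103 qubit(s) -> 2 * 103 = 206 classical bits

206


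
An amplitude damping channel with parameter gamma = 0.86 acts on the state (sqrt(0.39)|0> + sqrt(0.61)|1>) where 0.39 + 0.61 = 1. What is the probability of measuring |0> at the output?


For amplitude damping with parameter gamma on state sqrt(a)|0> + sqrt(b)|1>:
alpha^2 = 0.39, beta^2 = 0.61
P(|0>) = alpha^2 + gamma * beta^2
= 0.39 + 0.86 * 0.61
= 0.39 + 0.5246
= 0.9146

0.9146


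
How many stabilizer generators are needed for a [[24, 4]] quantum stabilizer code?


For an [[n,k]] stabilizer code:
Number of stabilizer generators = n - k
= 24 - 4
= 20

20


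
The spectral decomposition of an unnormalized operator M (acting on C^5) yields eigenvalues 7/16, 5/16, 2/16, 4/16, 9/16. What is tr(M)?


tr(M) = sum of eigenvalues
= 7/16 + 5/16 + 2/16 + 4/16 + 9/16
= 27/16
= 1.6875

1.6875


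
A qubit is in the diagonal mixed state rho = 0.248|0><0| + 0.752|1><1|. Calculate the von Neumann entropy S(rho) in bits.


S = -p*log2(p) - (1-p)*log2(1-p)
p = 0.2480, 1-p = 0.7520
= -0.2480 * log2(0.2480) - 0.7520 * log2(0.7520)
= -(-0.4989) - (-0.3092)
= 0.8081

0.8081


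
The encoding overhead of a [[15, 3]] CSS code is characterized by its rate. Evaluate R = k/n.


Code rate R = k/n
= 3/15
= 0.2000

0.2000


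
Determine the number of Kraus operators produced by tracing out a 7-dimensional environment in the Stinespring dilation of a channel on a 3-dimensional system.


Tracing out the environment in an orthonormal basis {|i>_E} gives Kraus operators K_i = <i|_E U |0>_E.
Number of Kraus operators = dim(H_env) = d_env
= 7

7


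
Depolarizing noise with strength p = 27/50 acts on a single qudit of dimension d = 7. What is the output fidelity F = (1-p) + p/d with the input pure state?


F = (1-p) + p/d
= (1 - 0.5400) + 0.5400/7
= 0.4600 + 0.0771
= 0.5371

0.5371


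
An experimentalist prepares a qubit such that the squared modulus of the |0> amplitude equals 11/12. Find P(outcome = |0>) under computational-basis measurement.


|alpha|^2 = 11/12 = 0.9167
|beta|^2 = 1 - 11/12 = 1/12 = 0.0833
P(|0>) = |alpha|^2 = 0.9167

0.9167


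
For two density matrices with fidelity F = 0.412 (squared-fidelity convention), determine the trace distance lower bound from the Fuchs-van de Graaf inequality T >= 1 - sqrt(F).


Fuchs-van de Graaf (squared-fidelity convention): 1 - sqrt(F) <= T <= sqrt(1 - F).
Lower bound: T >= 1 - sqrt(F)
sqrt(F) = sqrt(0.412) = 0.6419
T >= 1 - 0.6419
T >= 0.3581

0.3581


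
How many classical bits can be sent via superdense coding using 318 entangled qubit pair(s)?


Superdense coding allows 2 classical bits per shared entangled pair.
318 pair(s) -> 2 * 318 = 636 classical bits

636


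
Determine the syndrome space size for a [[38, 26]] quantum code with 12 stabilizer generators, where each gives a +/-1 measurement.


Each stabilizer generator gives a binary (+1 or -1) measurement outcome.
With 12 independent generators:
Total syndromes = 2^12
= 4096

4096


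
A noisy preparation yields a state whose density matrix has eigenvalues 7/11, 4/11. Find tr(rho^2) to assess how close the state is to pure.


tr(rho^2) = sum of eigenvalues squared
= (7/11)^2 + (4/11)^2
= (49 + 16) / 121
= 65/121
= 0.5372

0.5372


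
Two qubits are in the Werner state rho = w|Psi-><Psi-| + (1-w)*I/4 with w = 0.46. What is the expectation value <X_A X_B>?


|Psi-> = (|01> - |10>)/sqrt(2)
For the pure Bell state, <X_A X_B> = -1 (Bell-state Pauli correlator).
The maximally-mixed part I/4 has tr(I/4 * P tensor P) = 0 for any traceless Pauli P.
So <X_A X_B>_rho = w * (-1) + (1 - w) * 0
= 0.46 * (-1)
= -0.4600

-0.4600


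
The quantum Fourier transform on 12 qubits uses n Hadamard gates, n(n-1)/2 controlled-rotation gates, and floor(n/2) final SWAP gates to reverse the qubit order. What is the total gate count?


Hadamard gates: 12
Controlled rotations: n*(n-1)/2 = 12*11/2 = 66
SWAP gates: floor(n/2) = floor(12/2) = 6
Total = 12 + 66 + 6
= 84

84


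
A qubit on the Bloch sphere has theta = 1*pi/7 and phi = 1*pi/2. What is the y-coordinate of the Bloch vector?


theta = 0.4488, phi = 1.5708
r_y = sin(theta)*sin(phi) = 0.4339 * 1.0000
r_y = 0.4339

0.4339


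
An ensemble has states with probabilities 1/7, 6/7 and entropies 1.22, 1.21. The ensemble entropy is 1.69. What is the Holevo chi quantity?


chi = S(rho) - sum_i p_i * S(rho_i)
Weighted entropy = 1/7 * 1.22 + 6/7 * 1.21
= 1.2114
chi = 1.69 - 1.2114
= 0.4786

0.4786


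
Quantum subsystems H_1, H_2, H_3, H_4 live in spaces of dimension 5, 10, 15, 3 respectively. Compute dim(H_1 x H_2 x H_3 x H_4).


dim(H_1 x H_2 x H_3 x H_4) = 5 * 10 * 15 * 3
= 50 * 15 * 3
= 750 * 3
= 2250

2250


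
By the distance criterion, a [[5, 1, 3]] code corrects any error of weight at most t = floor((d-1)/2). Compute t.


Code parameters: [[5, 1, 3]], distance d = 3.
Number of correctable errors = floor((d-1)/2)
= floor((3 - 1)/2)
= floor(2/2)
= 1

1


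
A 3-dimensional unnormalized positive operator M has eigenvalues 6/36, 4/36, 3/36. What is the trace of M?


tr(M) = sum of eigenvalues
= 6/36 + 4/36 + 3/36
= 13/36
= 0.3611

0.3611


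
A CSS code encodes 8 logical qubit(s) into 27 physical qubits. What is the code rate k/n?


Code rate R = k/n
= 8/27
= 0.2963

0.2963


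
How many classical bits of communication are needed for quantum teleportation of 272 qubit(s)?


Quantum teleportation requires 2 classical bits per qubit teleported.
272 qubit(s) -> 2 * 272 = 544 classical bits

544


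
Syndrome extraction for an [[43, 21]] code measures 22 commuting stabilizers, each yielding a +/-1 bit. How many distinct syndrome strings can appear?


Each stabilizer generator gives a binary (+1 or -1) measurement outcome.
With 22 independent generators:
Total syndromes = 2^22
= 4194304

4194304


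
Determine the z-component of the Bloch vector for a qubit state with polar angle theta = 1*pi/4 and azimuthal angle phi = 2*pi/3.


theta = 0.7854, phi = 2.0944
r_z = cos(theta) = 0.7071

0.7071


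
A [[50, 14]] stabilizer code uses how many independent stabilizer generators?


For an [[n,k]] stabilizer code:
Number of stabilizer generators = n - k
= 50 - 14
= 36

36
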